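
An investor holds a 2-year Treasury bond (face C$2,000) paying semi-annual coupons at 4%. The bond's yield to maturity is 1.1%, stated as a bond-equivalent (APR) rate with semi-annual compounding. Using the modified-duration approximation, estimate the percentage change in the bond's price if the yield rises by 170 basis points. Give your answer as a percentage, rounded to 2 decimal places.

-3.29%

Periodic yield y = 0.0055. Modified duration first:
  t   CF        PV=CF/(1+0.0055)^t    t·PV
  1        40.00        39.7812        39.7812
  2        40.00        39.5636        79.1272
  3        40.00        39.3472       118.0416
  4     2,040.00     1,995.7304     7,982.9215
  Σ                  2,114.4224     8,219.8715
P = 2,114.4224; D_Mac = 3.88753 half-year periods = 1.94376 yrs; D_mod = 1.94376/(1+0.0055) = 1.93313 yrs.
ΔP/P ≈ -D_mod · Δy = -1.93313 × (+0.017) = -0.032863 = -3.2863%.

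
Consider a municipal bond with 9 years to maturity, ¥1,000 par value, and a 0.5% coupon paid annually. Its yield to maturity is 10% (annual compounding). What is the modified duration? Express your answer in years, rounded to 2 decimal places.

7.91 years

Periodic yield y = 0.1. First find Macaulay duration:
  t   CF        PV=CF/(1+0.1)^t    t·PV
  1         5.00         4.5455         4.5455
  2         5.00         4.1322         8.2645
  3         5.00         3.7566        11.2697
  4         5.00         3.4151        13.6603
  5         5.00         3.1046        15.5230
  6         5.00         2.8224        16.9342
  7         5.00         2.5658        17.9605
  8         5.00         2.3325        18.6603
  9     1,005.00       426.2181     3,835.9630
  Σ                    452.8927     3,942.7809
P = 452.8927; Macaulay duration = 3,942.7809 / 452.8927 = 8.70577 years.
Modified duration = D_Mac / (1 + y) = 8.70577 / 1.1 = 7.91434 years.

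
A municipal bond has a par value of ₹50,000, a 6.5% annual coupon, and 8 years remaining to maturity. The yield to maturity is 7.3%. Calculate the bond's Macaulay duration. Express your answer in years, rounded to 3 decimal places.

Periodic yield y = 0.073. Discount each cash flow and weight by its year:
  t   CF        PV=CF/(1+0.073)^t    t·PV
  1     3,250.00     3,028.8910     3,028.8910
  2     3,250.00     2,822.8248     5,645.6495
  3     3,250.00     2,630.7780     7,892.3339
  4     3,250.00     2,451.7968     9,807.1872
  5     3,250.00     2,284.9924    11,424.9618
  6     3,250.00     2,129.5362    12,777.2173
  7     3,250.00     1,984.6563    13,892.5941
  8    53,250.00    30,305.5267   242,444.2136
  Σ                 47,639.0020   306,913.0483
Price P = Σ PV = 47,639.0020.
Macaulay duration = Σ(t·PV) / P = 306,913.0483 / 47,639.0020 = 6.44247 years.

6.442 years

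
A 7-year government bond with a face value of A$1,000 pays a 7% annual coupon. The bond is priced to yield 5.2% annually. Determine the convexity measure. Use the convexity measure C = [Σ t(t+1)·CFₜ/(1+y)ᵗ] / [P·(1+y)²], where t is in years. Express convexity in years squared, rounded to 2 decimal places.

39.47

With y = 0.052:
  t   CF        PV=CF/(1+0.052)^t    t·PV        t(t+1)·PV
  1        70.00        66.5399        66.5399         133.0798
  2        70.00        63.2509       126.5018         379.5053
  3        70.00        60.1244       180.3732         721.4929
  4        70.00        57.1525       228.6099       1,143.0496
  5        70.00        54.3275       271.6373       1,629.8236
  6        70.00        51.6421       309.8524       2,168.9667
  7     1,070.00       750.3668     5,252.5675      42,020.5397
  Σ                  1,103.4040     6,436.0819      48,196.4576
P = 1,103.4040.
Convexity = Σ t(t+1)·PV / [P·(1+y)²] = 48,196.4576 / (1,103.4040 × 1.106704) = 39.46836.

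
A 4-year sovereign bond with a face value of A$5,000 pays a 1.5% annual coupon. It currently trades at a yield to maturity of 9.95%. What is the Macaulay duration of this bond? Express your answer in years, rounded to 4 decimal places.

3.8947 years

Periodic yield y = 0.0995. Discount each cash flow and weight by its year:
  t   CF        PV=CF/(1+0.0995)^t    t·PV
  1        75.00        68.2128        68.2128
  2        75.00        62.0399       124.0797
  3        75.00        56.4255       169.2766
  4     5,075.00     3,472.6028    13,890.4112
  Σ                  3,659.2810    14,251.9803
Price P = Σ PV = 3,659.2810.
Macaulay duration = Σ(t·PV) / P = 14,251.9803 / 3,659.2810 = 3.89475 years.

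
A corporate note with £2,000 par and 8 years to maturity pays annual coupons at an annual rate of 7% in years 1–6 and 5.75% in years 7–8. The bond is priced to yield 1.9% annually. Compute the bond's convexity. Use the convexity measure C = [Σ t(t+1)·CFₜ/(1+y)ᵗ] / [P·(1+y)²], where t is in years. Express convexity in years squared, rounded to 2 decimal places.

53.71

With y = 0.019:
  t   CF        PV=CF/(1+0.019)^t    t·PV        t(t+1)·PV
  1       140.00       137.3896       137.3896         274.7792
  2       140.00       134.8279       269.6557         808.9672
  3       140.00       132.3139       396.9417       1,587.7668
  4       140.00       129.8468       519.3873       2,596.9363
  5       140.00       127.4257       637.1286       3,822.7718
  6       140.00       125.0498       750.2987       5,252.0908
  7       115.00       100.8042       705.6293       5,645.0342
  8     2,115.00     1,819.3527    14,554.8216     130,993.3944
  Σ                  2,707.0106    17,971.2525     150,981.7407
P = 2,707.0106.
Convexity = Σ t(t+1)·PV / [P·(1+y)²] = 150,981.7407 / (2,707.0106 × 1.038361) = 53.71383.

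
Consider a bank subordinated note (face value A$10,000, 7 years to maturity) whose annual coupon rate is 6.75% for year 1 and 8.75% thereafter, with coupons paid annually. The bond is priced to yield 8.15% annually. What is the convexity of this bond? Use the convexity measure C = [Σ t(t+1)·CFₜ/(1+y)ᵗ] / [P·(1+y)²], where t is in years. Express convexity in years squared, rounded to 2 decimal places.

With y = 0.0815:
  t   CF        PV=CF/(1+0.0815)^t    t·PV        t(t+1)·PV
  1       675.00       624.1331       624.1331       1,248.2663
  2       875.00       748.0920     1,496.1840       4,488.5519
  3       875.00       691.7171     2,075.1512       8,300.6046
  4       875.00       639.5904     2,558.3617      12,791.8086
  5       875.00       591.3920     2,956.9599      17,741.7595
  6       875.00       546.8257     3,280.9541      22,966.6790
  7    10,875.00     6,284.1074    43,988.7518     351,910.0147
  Σ                 10,125.8577    56,980.4959     419,447.6847
P = 10,125.8577.
Convexity = Σ t(t+1)·PV / [P·(1+y)²] = 419,447.6847 / (10,125.8577 × 1.169642) = 35.41546.

35.42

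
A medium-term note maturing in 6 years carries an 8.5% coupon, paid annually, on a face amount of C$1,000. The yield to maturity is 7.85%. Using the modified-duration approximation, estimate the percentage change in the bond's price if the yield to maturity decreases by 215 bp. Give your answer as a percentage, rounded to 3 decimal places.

+9.884%

Periodic yield y = 0.0785. Modified duration first:
  t   CF        PV=CF/(1+0.0785)^t    t·PV
  1        85.00        78.8132        78.8132
  2        85.00        73.0766       146.1533
  3        85.00        67.7577       203.2730
  4        85.00        62.8258       251.3034
  5        85.00        58.2530       291.2649
  6     1,085.00       689.4596     4,136.7578
  Σ                  1,030.1859     5,107.5656
P = 1,030.1859; D_Mac = 4.95791 yrs; D_mod = 4.95791/(1+0.0785) = 4.59704 yrs.
ΔP/P ≈ -D_mod · Δy = -4.59704 × (-0.0215) = +0.098836 = +9.8836%.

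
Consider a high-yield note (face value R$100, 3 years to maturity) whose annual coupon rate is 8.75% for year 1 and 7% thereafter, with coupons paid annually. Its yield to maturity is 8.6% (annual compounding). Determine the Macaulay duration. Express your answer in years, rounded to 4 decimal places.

2.7739 years

Periodic yield y = 0.086. Discount each cash flow and weight by its year:
  t   CF        PV=CF/(1+0.086)^t    t·PV
  1         8.75         8.0571         8.0571
  2         7.00         5.9352        11.8705
  3       107.00        83.5400       250.6199
  Σ                     97.5323       270.5475
Price P = Σ PV = 97.5323.
Macaulay duration = Σ(t·PV) / P = 270.5475 / 97.5323 = 2.77393 years.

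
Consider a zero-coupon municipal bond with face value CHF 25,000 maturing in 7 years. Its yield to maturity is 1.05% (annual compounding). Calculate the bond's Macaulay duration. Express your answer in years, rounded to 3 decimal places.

7.000 years

A zero-coupon bond has a single cash flow at maturity, so its Macaulay duration equals its maturity: 7 years.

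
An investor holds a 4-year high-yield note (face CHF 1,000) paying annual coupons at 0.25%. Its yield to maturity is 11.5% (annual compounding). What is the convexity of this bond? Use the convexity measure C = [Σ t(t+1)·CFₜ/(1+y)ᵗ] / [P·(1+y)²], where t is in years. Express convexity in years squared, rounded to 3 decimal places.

15.985

With y = 0.115:
  t   CF        PV=CF/(1+0.115)^t    t·PV        t(t+1)·PV
  1         2.50         2.2422         2.2422           4.4843
  2         2.50         2.0109         4.0218          12.0654
  3         2.50         1.8035         5.4105          21.6420
  4     1,002.50       648.6119     2,594.4476      12,972.2380
  Σ                    654.6684     2,606.1220      13,010.4296
P = 654.6684.
Convexity = Σ t(t+1)·PV / [P·(1+y)²] = 13,010.4296 / (654.6684 × 1.243225) = 15.98529.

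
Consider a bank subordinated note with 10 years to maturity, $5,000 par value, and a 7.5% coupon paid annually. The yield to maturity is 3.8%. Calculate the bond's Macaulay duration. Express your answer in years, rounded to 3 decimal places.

7.734 years

Periodic yield y = 0.038. Discount each cash flow and weight by its year:
  t   CF        PV=CF/(1+0.038)^t    t·PV
  1       375.00       361.2717       361.2717
  2       375.00       348.0459       696.0919
  3       375.00       335.3044     1,005.9131
  4       375.00       323.0293     1,292.1170
  5       375.00       311.2035     1,556.0176
  6       375.00       299.8107     1,798.8643
  7       375.00       288.8350     2,021.8449
  8       375.00       278.2611     2,226.0885
  9       375.00       268.0742     2,412.6682
  10    5,375.00     3,701.7317    37,017.3166
  Σ                  6,515.5674    50,388.1937
Price P = Σ PV = 6,515.5674.
Macaulay duration = Σ(t·PV) / P = 50,388.1937 / 6,515.5674 = 7.73351 years.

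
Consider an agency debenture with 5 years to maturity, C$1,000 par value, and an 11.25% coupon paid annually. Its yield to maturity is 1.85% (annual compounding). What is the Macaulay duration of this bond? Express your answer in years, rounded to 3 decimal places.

4.249 years

Periodic yield y = 0.0185. Discount each cash flow and weight by its year:
  t   CF        PV=CF/(1+0.0185)^t    t·PV
  1       112.50       110.4566       110.4566
  2       112.50       108.4502       216.9004
  3       112.50       106.4803       319.4410
  4       112.50       104.5462       418.1849
  5     1,112.50     1,015.0673     5,075.3367
  Σ                  1,445.0007     6,140.3196
Price P = Σ PV = 1,445.0007.
Macaulay duration = Σ(t·PV) / P = 6,140.3196 / 1,445.0007 = 4.24935 years.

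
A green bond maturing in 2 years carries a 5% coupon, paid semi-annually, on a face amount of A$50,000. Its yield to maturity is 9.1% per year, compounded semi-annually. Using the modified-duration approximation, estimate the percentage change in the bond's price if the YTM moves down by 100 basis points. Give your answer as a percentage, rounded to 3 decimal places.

Periodic yield y = 0.0455. Modified duration first:
  t   CF        PV=CF/(1+0.0455)^t    t·PV
  1     1,250.00     1,195.6002     1,195.6002
  2     1,250.00     1,143.5679     2,287.1357
  3     1,250.00     1,093.8000     3,281.3999
  4    51,250.00    42,894.1159   171,576.4637
  Σ                 46,327.0839   178,340.5994
P = 46,327.0839; D_Mac = 3.84960 half-year periods = 1.92480 yrs; D_mod = 1.92480/(1+0.0455) = 1.84103 yrs.
ΔP/P ≈ -D_mod · Δy = -1.84103 × (-0.01) = +0.018410 = +1.8410%.

+1.841%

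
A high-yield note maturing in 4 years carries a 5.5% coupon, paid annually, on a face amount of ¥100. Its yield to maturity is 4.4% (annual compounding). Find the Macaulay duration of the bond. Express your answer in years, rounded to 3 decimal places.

3.704 years

Periodic yield y = 0.044. Discount each cash flow and weight by its year:
  t   CF        PV=CF/(1+0.044)^t    t·PV
  1         5.50         5.2682         5.2682
  2         5.50         5.0462        10.0923
  3         5.50         4.8335        14.5005
  4       105.50        88.8077       355.2307
  Σ                    103.9555       385.0917
Price P = Σ PV = 103.9555.
Macaulay duration = Σ(t·PV) / P = 385.0917 / 103.9555 = 3.70439 years.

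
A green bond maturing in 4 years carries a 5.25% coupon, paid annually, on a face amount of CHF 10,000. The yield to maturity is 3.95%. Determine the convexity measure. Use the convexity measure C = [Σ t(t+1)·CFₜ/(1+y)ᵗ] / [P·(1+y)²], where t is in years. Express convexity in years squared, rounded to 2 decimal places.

With y = 0.0395:
  t   CF        PV=CF/(1+0.0395)^t    t·PV        t(t+1)·PV
  1       525.00       505.0505       505.0505       1,010.1010
  2       525.00       485.8591       971.7181       2,915.1544
  3       525.00       467.3969     1,402.1907       5,608.7627
  4    10,525.00     9,014.1365    36,056.5460     180,282.7298
  Σ                 10,472.4430    38,935.5053     189,816.7480
P = 10,472.4430.
Convexity = Σ t(t+1)·PV / [P·(1+y)²] = 189,816.7480 / (10,472.4430 × 1.080560) = 16.77403.

16.77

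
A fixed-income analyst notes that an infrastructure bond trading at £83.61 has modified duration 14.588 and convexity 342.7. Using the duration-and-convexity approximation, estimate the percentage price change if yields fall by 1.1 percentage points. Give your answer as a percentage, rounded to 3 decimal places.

Duration effect: -D_mod·Δy = -14.588 × (-0.011) = +0.160468
Convexity effect: ½·C·(Δy)² = 0.5 × 342.7 × (-0.011)² = +0.02073335
ΔP/P ≈ +0.160468 + 0.02073335 = +0.18120135
= +18.120135%.

+18.120%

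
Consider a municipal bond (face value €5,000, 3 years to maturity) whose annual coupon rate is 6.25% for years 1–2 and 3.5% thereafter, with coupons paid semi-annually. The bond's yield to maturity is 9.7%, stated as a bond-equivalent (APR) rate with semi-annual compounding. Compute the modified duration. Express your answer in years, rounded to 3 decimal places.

2.642 years

Periodic yield y = 0.0485. First find Macaulay duration:
  t   CF        PV=CF/(1+0.0485)^t    t·PV
  1       156.25       149.0224       149.0224
  2       156.25       142.1291       284.2583
  3       156.25       135.5547       406.6642
  4       156.25       129.2844       517.1378
  5        87.50        69.0503       345.2517
  6     5,087.50     3,829.0745    22,974.4469
  Σ                  4,454.1156    24,676.7813
P = 4,454.1156; Macaulay duration = 24,676.7813 / 4,454.1156 = 5.54022 half-year periods = 2.77011 years.
Modified duration = D_Mac / (1 + y) = 2.77011 / 1.0485 = 2.64197 years.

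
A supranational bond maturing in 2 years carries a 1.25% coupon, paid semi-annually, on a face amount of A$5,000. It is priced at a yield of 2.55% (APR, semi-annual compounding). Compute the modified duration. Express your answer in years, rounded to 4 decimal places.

1.9562 years

Periodic yield y = 0.01275. First find Macaulay duration:
  t   CF        PV=CF/(1+0.01275)^t    t·PV
  1        31.25        30.8566        30.8566
  2        31.25        30.4681        60.9362
  3        31.25        30.0845        90.2536
  4     5,031.25     4,782.6312    19,130.5247
  Σ                  4,874.0404    19,312.5711
P = 4,874.0404; Macaulay duration = 19,312.5711 / 4,874.0404 = 3.96233 half-year periods = 1.98117 years.
Modified duration = D_Mac / (1 + y) = 1.98117 / 1.01275 = 1.95622 years.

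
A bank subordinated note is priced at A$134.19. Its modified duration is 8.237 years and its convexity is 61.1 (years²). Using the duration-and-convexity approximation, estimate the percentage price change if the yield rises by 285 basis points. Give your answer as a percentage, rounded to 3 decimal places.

-20.994%

Duration effect: -D_mod·Δy = -8.237 × (+0.0285) = -0.2347545
Convexity effect: ½·C·(Δy)² = 0.5 × 61.1 × (0.0285)² = +0.0248142375
ΔP/P ≈ -0.2347545 + 0.0248142375 = -0.2099402625
= -20.99402625%.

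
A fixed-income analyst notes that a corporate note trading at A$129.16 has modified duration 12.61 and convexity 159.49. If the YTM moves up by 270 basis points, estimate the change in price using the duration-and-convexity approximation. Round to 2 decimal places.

Duration effect: -D_mod·Δy = -12.61 × (+0.027) = -0.340470
Convexity effect: ½·C·(Δy)² = 0.5 × 159.49 × (0.027)² = +0.058134105
ΔP/P ≈ -0.340470 + 0.058134105 = -0.282335895
ΔP ≈ 129.16 × (-0.282335895) = -36.4665041982.

-A$36.47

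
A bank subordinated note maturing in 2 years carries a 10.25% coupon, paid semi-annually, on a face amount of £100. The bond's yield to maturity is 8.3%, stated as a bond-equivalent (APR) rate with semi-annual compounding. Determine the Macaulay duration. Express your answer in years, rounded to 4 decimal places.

1.8612 years

Periodic yield y = 0.0415. Discount each cash flow and weight by its period:
  t   CF        PV=CF/(1+0.0415)^t    t·PV
  1        5.125         4.9208         4.9208
  2        5.125         4.7247         9.4494
  3        5.125         4.5364        13.6093
  4      105.125        89.3447       357.3789
  Σ                    103.5267       385.3585
Price P = Σ PV = 103.5267.
Macaulay duration = Σ(t·PV) / P = 385.3585 / 103.5267 = 3.72231 half-year periods.
In years: 3.72231 / 2 = 1.86116 years.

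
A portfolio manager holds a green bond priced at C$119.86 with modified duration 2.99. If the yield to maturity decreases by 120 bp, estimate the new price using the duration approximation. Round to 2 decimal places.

C$124.16

Duration approximation: ΔP/P ≈ -D_mod · Δy = -2.99 × (-0.012) = +0.035880.
New price ≈ 119.86 × (1 + 0.035880) = 124.1605768.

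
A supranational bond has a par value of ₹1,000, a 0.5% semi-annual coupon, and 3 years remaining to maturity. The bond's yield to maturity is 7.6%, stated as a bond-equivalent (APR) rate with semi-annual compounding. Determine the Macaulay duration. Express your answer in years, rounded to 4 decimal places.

Periodic yield y = 0.038. Discount each cash flow and weight by its period:
  t   CF        PV=CF/(1+0.038)^t    t·PV
  1         2.50         2.4085         2.4085
  2         2.50         2.3203         4.6406
  3         2.50         2.2354         6.7061
  4         2.50         2.1535         8.6141
  5         2.50         2.0747        10.3735
  6     1,002.50       801.4940     4,808.9638
  Σ                    812.6863     4,841.7066
Price P = Σ PV = 812.6863.
Macaulay duration = Σ(t·PV) / P = 4,841.7066 / 812.6863 = 5.95766 half-year periods.
In years: 5.95766 / 2 = 2.97883 years.

2.9788 years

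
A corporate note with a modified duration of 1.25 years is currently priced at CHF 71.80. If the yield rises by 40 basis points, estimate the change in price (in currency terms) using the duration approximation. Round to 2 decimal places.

Duration approximation: ΔP/P ≈ -D_mod · Δy = -1.25 × (+0.004) = -0.005000.
ΔP ≈ 71.80 × (-0.005000) = -0.35900.

-CHF 0.36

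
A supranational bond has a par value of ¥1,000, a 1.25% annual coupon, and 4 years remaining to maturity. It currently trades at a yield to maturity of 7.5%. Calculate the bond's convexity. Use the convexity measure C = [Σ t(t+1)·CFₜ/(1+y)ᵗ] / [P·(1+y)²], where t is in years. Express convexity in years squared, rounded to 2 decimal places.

16.82

With y = 0.075:
  t   CF        PV=CF/(1+0.075)^t    t·PV        t(t+1)·PV
  1        12.50        11.6279        11.6279          23.2558
  2        12.50        10.8167        21.6333          64.8999
  3        12.50        10.0620        30.1860         120.7441
  4     1,012.50       758.1605     3,032.6421      15,163.2107
  Σ                    790.6671     3,096.0894      15,372.1106
P = 790.6671.
Convexity = Σ t(t+1)·PV / [P·(1+y)²] = 15,372.1106 / (790.6671 × 1.155625) = 16.82375.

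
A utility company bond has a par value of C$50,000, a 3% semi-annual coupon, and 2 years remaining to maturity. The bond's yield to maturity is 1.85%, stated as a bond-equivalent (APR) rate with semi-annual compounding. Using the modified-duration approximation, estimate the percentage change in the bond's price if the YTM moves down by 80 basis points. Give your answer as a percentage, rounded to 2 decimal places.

Periodic yield y = 0.00925. Modified duration first:
  t   CF        PV=CF/(1+0.00925)^t    t·PV
  1       750.00       743.1261       743.1261
  2       750.00       736.3152     1,472.6303
  3       750.00       729.5667     2,188.7000
  4    50,750.00    48,914.8825   195,659.5298
  Σ                 51,123.8904   200,063.9863
P = 51,123.8904; D_Mac = 3.91332 half-year periods = 1.95666 yrs; D_mod = 1.95666/(1+0.00925) = 1.93873 yrs.
ΔP/P ≈ -D_mod · Δy = -1.93873 × (-0.008) = +0.015510 = +1.5510%.

+1.55%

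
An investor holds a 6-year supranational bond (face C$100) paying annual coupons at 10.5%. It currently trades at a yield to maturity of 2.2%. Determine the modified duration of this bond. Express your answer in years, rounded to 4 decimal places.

Periodic yield y = 0.022. First find Macaulay duration:
  t   CF        PV=CF/(1+0.022)^t    t·PV
  1        10.50        10.2740        10.2740
  2        10.50        10.0528        20.1056
  3        10.50         9.8364        29.5092
  4        10.50         9.6247        38.4987
  5        10.50         9.4175        47.0874
  6       110.50        96.9744       581.8461
  Σ                    146.1797       727.3210
P = 146.1797; Macaulay duration = 727.3210 / 146.1797 = 4.97553 years.
Modified duration = D_Mac / (1 + y) = 4.97553 / 1.022 = 4.86842 years.

4.8684 years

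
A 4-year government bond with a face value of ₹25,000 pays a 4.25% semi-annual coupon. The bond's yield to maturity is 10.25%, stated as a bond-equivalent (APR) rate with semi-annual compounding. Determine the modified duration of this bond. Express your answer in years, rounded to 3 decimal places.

3.502 years

Periodic yield y = 0.05125. First find Macaulay duration:
  t   CF        PV=CF/(1+0.05125)^t    t·PV
  1       531.25       505.3508       505.3508
  2       531.25       480.7142       961.4283
  3       531.25       457.2786     1,371.8359
  4       531.25       434.9856     1,739.9425
  5       531.25       413.7794     2,068.8972
  6       531.25       393.6071     2,361.6424
  7       531.25       374.4181     2,620.9270
  8    25,531.25    17,116.8564   136,934.8514
  Σ                 20,176.9903   148,564.8755
P = 20,176.9903; Macaulay duration = 148,564.8755 / 20,176.9903 = 7.36308 half-year periods = 3.68154 years.
Modified duration = D_Mac / (1 + y) = 3.68154 / 1.05125 = 3.50206 years.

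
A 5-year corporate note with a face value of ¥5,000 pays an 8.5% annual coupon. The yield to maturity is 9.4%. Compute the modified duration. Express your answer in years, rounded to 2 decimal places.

Periodic yield y = 0.094. First find Macaulay duration:
  t   CF        PV=CF/(1+0.094)^t    t·PV
  1       425.00       388.4826       388.4826
  2       425.00       355.1030       710.2059
  3       425.00       324.5914       973.7741
  4       425.00       296.7014     1,186.8057
  5     5,425.00     3,461.8890    17,309.4448
  Σ                  4,826.7673    20,568.7131
P = 4,826.7673; Macaulay duration = 20,568.7131 / 4,826.7673 = 4.26138 years.
Modified duration = D_Mac / (1 + y) = 4.26138 / 1.094 = 3.89523 years.

3.90 years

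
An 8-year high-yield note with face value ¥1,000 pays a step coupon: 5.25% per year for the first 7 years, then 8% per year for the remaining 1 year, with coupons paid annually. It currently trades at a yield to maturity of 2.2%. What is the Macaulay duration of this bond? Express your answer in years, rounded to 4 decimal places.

Periodic yield y = 0.022. Discount each cash flow and weight by its year:
  t   CF        PV=CF/(1+0.022)^t    t·PV
  1        52.50        51.3699        51.3699
  2        52.50        50.2641       100.5281
  3        52.50        49.1820       147.5461
  4        52.50        48.1233       192.4933
  5        52.50        47.0874       235.4371
  6        52.50        46.0738       276.4427
  7        52.50        45.0820       315.5739
  8     1,080.00       907.4372     7,259.4978
  Σ                  1,244.6197     8,578.8889
Price P = Σ PV = 1,244.6197.
Macaulay duration = Σ(t·PV) / P = 8,578.8889 / 1,244.6197 = 6.89278 years.

6.8928 years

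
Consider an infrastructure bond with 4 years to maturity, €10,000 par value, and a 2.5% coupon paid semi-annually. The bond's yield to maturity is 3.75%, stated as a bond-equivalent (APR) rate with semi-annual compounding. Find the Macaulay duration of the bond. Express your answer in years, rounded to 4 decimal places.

Periodic yield y = 0.01875. Discount each cash flow and weight by its period:
  t   CF        PV=CF/(1+0.01875)^t    t·PV
  1       125.00       122.6994       122.6994
  2       125.00       120.4411       240.8822
  3       125.00       118.2244       354.6732
  4       125.00       116.0485       464.1940
  5       125.00       113.9126       569.5632
  6       125.00       111.8161       670.8965
  7       125.00       109.7581       768.3068
  8    10,125.00     8,726.7806    69,814.2449
  Σ                  9,539.6809    73,005.4602
Price P = Σ PV = 9,539.6809.
Macaulay duration = Σ(t·PV) / P = 73,005.4602 / 9,539.6809 = 7.65282 half-year periods.
In years: 7.65282 / 2 = 3.82641 years.

3.8264 years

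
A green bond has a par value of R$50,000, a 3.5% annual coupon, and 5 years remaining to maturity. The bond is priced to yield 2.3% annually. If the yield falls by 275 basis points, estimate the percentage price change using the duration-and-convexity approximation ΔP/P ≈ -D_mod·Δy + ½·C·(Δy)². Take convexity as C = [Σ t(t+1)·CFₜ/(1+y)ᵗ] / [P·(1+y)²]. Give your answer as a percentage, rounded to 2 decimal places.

With y = 0.023:
  t   CF        PV=CF/(1+0.023)^t    t·PV        t(t+1)·PV
  1     1,750.00     1,710.6549     1,710.6549       3,421.3099
  2     1,750.00     1,672.1945     3,344.3889      10,033.1668
  3     1,750.00     1,634.5987     4,903.7961      19,615.1843
  4     1,750.00     1,597.8482     6,391.3927      31,956.9637
  5    51,750.00    46,188.3221   230,941.6104   1,385,649.6624
  Σ                 52,803.6184   247,291.8431   1,450,676.2871
P = 52,803.6184; D_Mac = 4.68324 yrs; D_mod = 4.57794 yrs; C = 26.25159.
Duration effect: -4.57794 × (-0.0275) = +0.125893
Convexity effect: 0.5 × 26.25159 × (-0.0275)² = +0.0099264
ΔP/P ≈ +0.125893 + 0.0099264 = +0.135820 = +13.5820%.

+13.58%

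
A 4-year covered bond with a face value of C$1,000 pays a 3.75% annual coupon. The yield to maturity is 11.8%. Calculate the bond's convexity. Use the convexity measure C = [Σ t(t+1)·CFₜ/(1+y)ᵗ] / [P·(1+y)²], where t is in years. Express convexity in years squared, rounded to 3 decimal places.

14.688

With y = 0.118:
  t   CF        PV=CF/(1+0.118)^t    t·PV        t(t+1)·PV
  1        37.50        33.5420        33.5420          67.0841
  2        37.50        30.0018        60.0036         180.0109
  3        37.50        26.8353        80.5058         322.0232
  4     1,037.50       664.0807     2,656.3230      13,281.6150
  Σ                    754.4599     2,830.3745      13,850.7332
P = 754.4599.
Convexity = Σ t(t+1)·PV / [P·(1+y)²] = 13,850.7332 / (754.4599 × 1.249924) = 14.68767.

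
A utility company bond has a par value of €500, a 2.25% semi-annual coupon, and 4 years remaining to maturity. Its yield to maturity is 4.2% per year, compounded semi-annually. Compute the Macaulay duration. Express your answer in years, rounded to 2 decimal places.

3.84 years

Periodic yield y = 0.021. Discount each cash flow and weight by its period:
  t   CF        PV=CF/(1+0.021)^t    t·PV
  1        5.625         5.5093         5.5093
  2        5.625         5.3960        10.7920
  3        5.625         5.2850        15.8550
  4        5.625         5.1763        20.7052
  5        5.625         5.0698        25.3492
  6        5.625         4.9656        29.7933
  7        5.625         4.8634        34.0440
  8      505.625       428.1763     3,425.4102
  Σ                    464.4417     3,567.4582
Price P = Σ PV = 464.4417.
Macaulay duration = Σ(t·PV) / P = 3,567.4582 / 464.4417 = 7.68118 half-year periods.
In years: 7.68118 / 2 = 3.84059 years.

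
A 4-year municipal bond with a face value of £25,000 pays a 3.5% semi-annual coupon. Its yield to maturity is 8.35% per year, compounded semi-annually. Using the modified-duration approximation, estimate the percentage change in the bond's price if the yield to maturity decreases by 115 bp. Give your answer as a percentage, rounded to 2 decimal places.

Periodic yield y = 0.04175. Modified duration first:
  t   CF        PV=CF/(1+0.04175)^t    t·PV
  1       437.50       419.9664       419.9664
  2       437.50       403.1355       806.2710
  3       437.50       386.9791     1,160.9374
  4       437.50       371.4702     1,485.8809
  5       437.50       356.5829     1,782.9145
  6       437.50       342.2922     2,053.7532
  7       437.50       328.5742     2,300.0196
  8    25,437.50    18,338.6074   146,708.8594
  Σ                 20,947.6080   156,718.6023
P = 20,947.6080; D_Mac = 7.48146 half-year periods = 3.74073 yrs; D_mod = 3.74073/(1+0.04175) = 3.59081 yrs.
ΔP/P ≈ -D_mod · Δy = -3.59081 × (-0.0115) = +0.041294 = +4.1294%.

+4.13%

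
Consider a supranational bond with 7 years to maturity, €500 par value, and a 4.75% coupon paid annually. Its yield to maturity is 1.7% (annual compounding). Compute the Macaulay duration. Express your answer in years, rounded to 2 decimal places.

6.20 years

Periodic yield y = 0.017. Discount each cash flow and weight by its year:
  t   CF        PV=CF/(1+0.017)^t    t·PV
  1        23.75        23.3530        23.3530
  2        23.75        22.9626        45.9253
  3        23.75        22.5788        67.7364
  4        23.75        22.2014        88.8055
  5        23.75        21.8303       109.1513
  6        23.75        21.4653       128.7921
  7       523.75       465.4546     3,258.1825
  Σ                    599.8460     3,721.9460
Price P = Σ PV = 599.8460.
Macaulay duration = Σ(t·PV) / P = 3,721.9460 / 599.8460 = 6.20484 years.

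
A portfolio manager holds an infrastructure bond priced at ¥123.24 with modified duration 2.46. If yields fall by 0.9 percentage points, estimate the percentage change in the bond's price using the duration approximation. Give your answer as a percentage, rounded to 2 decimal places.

Duration approximation: ΔP/P ≈ -D_mod · Δy = -2.46 × (-0.009) = +0.022140.
As a percentage: +2.2140%.

+2.21%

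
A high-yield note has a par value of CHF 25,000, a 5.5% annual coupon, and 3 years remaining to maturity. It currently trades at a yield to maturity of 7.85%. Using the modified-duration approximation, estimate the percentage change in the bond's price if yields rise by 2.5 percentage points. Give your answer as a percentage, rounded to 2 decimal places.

-6.59%

Periodic yield y = 0.0785. Modified duration first:
  t   CF        PV=CF/(1+0.0785)^t    t·PV
  1     1,375.00     1,274.9189     1,274.9189
  2     1,375.00     1,182.1223     2,364.2445
  3    26,375.00    21,024.8071    63,074.4213
  Σ                 23,481.8482    66,713.5847
P = 23,481.8482; D_Mac = 2.84107 yrs; D_mod = 2.84107/(1+0.0785) = 2.63428 yrs.
ΔP/P ≈ -D_mod · Δy = -2.63428 × (+0.025) = -0.065857 = -6.5857%.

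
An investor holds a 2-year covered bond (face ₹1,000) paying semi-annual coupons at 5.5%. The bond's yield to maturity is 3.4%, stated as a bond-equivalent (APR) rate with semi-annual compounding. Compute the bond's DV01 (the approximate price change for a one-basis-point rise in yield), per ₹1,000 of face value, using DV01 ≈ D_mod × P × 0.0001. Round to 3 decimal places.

₹0.197

Periodic yield y = 0.017.
  t   CF        PV=CF/(1+0.017)^t    t·PV
  1        27.50        27.0403        27.0403
  2        27.50        26.5883        53.1766
  3        27.50        26.1439        78.4316
  4     1,027.50       960.5014     3,842.0057
  Σ                  1,040.2739     4,000.6543
P = 1,040.2739; D_Mac = 3.84577 half-year periods = 1.92289 yrs; D_mod = 1.89074 yrs.
DV01 ≈ 1.89074 × 1,040.2739 × 0.0001 = 0.196689.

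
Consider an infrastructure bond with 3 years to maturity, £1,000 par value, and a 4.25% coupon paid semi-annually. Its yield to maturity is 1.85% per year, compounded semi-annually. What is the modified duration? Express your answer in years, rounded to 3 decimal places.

2.828 years

Periodic yield y = 0.00925. First find Macaulay duration:
  t   CF        PV=CF/(1+0.00925)^t    t·PV
  1        21.25        21.0552        21.0552
  2        21.25        20.8623        41.7245
  3        21.25        20.6711        62.0132
  4        21.25        20.4816        81.9264
  5        21.25        20.2939       101.4694
  6     1,021.25       966.3613     5,798.1677
  Σ                  1,069.7253     6,106.3564
P = 1,069.7253; Macaulay duration = 6,106.3564 / 1,069.7253 = 5.70834 half-year periods = 2.85417 years.
Modified duration = D_Mac / (1 + y) = 2.85417 / 1.00925 = 2.82801 years.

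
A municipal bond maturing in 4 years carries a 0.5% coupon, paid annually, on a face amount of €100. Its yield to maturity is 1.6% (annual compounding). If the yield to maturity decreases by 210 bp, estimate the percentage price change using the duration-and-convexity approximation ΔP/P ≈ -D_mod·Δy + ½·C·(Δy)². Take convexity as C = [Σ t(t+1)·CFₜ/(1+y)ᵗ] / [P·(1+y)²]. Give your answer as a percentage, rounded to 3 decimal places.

With y = 0.016:
  t   CF        PV=CF/(1+0.016)^t    t·PV        t(t+1)·PV
  1         0.50         0.4921         0.4921           0.9843
  2         0.50         0.4844         0.9688           2.9063
  3         0.50         0.4767         1.4302           5.7210
  4       100.50        94.3173       377.2691       1,886.3454
  Σ                     95.7705       380.1602       1,895.9569
P = 95.7705; D_Mac = 3.96949 yrs; D_mod = 3.90698 yrs; C = 19.17826.
Duration effect: -3.90698 × (-0.021) = +0.082047
Convexity effect: 0.5 × 19.17826 × (-0.021)² = +0.0042288
ΔP/P ≈ +0.082047 + 0.0042288 = +0.086275 = +8.6275%.

+8.628%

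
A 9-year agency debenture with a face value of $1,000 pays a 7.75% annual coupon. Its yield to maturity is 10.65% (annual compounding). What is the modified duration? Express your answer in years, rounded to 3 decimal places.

Periodic yield y = 0.1065. First find Macaulay duration:
  t   CF        PV=CF/(1+0.1065)^t    t·PV
  1        77.50        70.0407        70.0407
  2        77.50        63.2993       126.5986
  3        77.50        57.2068       171.6203
  4        77.50        51.7007       206.8026
  5        77.50        46.7245       233.6225
  6        77.50        42.2273       253.3637
  7        77.50        38.1629       267.1405
  8        77.50        34.4898       275.9182
  9     1,077.50       433.3657     3,900.2911
  Σ                    837.2176     5,505.3983
P = 837.2176; Macaulay duration = 5,505.3983 / 837.2176 = 6.57583 years.
Modified duration = D_Mac / (1 + y) = 6.57583 / 1.1065 = 5.94291 years.

5.943 years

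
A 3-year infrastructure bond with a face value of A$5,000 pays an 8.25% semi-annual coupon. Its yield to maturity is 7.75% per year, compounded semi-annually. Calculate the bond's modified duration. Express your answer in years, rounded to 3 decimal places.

Periodic yield y = 0.03875. First find Macaulay duration:
  t   CF        PV=CF/(1+0.03875)^t    t·PV
  1       206.25       198.5560       198.5560
  2       206.25       191.1489       382.2979
  3       206.25       184.0182       552.0547
  4       206.25       177.1535       708.6141
  5       206.25       170.5449       852.7246
  6     5,206.25     4,144.3726    24,866.2358
  Σ                  5,065.7942    27,560.4830
P = 5,065.7942; Macaulay duration = 27,560.4830 / 5,065.7942 = 5.44051 half-year periods = 2.72025 years.
Modified duration = D_Mac / (1 + y) = 2.72025 / 1.03875 = 2.61878 years.

2.619 years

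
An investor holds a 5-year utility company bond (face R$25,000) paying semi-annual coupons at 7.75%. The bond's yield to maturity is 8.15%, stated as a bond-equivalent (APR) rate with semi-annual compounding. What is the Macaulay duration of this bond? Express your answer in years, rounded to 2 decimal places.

Periodic yield y = 0.04075. Discount each cash flow and weight by its period:
  t   CF        PV=CF/(1+0.04075)^t    t·PV
  1       968.75       930.8191       930.8191
  2       968.75       894.3734     1,788.7468
  3       968.75       859.3547     2,578.0641
  4       968.75       825.7071     3,302.8285
  5       968.75       793.3770     3,966.8851
  6       968.75       762.3128     4,573.8767
  7       968.75       732.4648     5,127.2538
  8       968.75       703.7856     5,630.2846
  9       968.75       676.2292     6,086.0631
  10   25,968.75    17,417.5413   174,175.4134
  Σ                 24,595.9651   208,160.2352
Price P = Σ PV = 24,595.9651.
Macaulay duration = Σ(t·PV) / P = 208,160.2352 / 24,595.9651 = 8.46319 half-year periods.
In years: 8.46319 / 2 = 4.23159 years.

4.23 years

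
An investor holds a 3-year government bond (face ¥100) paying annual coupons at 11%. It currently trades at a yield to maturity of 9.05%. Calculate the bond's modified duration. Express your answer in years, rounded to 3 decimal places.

2.494 years

Periodic yield y = 0.0905. First find Macaulay duration:
  t   CF        PV=CF/(1+0.0905)^t    t·PV
  1        11.00        10.0871        10.0871
  2        11.00         9.2500        18.5000
  3       111.00        85.5945       256.7836
  Σ                    104.9316       285.3707
P = 104.9316; Macaulay duration = 285.3707 / 104.9316 = 2.71959 years.
Modified duration = D_Mac / (1 + y) = 2.71959 / 1.0905 = 2.49389 years.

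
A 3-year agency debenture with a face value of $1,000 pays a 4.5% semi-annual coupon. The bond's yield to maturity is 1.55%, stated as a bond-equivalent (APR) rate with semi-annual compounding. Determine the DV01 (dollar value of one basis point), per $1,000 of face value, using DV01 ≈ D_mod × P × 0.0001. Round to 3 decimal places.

$0.307

Periodic yield y = 0.00775.
  t   CF        PV=CF/(1+0.00775)^t    t·PV
  1        22.50        22.3270        22.3270
  2        22.50        22.1553        44.3105
  3        22.50        21.9849        65.9546
  4        22.50        21.8158        87.2632
  5        22.50        21.6480       108.2402
  6     1,022.50       976.2172     5,857.3035
  Σ                  1,086.1482     6,185.3990
P = 1,086.1482; D_Mac = 5.69480 half-year periods = 2.84740 yrs; D_mod = 2.82550 yrs.
DV01 ≈ 2.82550 × 1,086.1482 × 0.0001 = 0.306892.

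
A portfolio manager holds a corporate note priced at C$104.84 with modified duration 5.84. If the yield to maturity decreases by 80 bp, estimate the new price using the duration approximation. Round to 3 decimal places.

Duration approximation: ΔP/P ≈ -D_mod · Δy = -5.84 × (-0.008) = +0.046720.
New price ≈ 104.84 × (1 + 0.046720) = 109.7381248.

C$109.738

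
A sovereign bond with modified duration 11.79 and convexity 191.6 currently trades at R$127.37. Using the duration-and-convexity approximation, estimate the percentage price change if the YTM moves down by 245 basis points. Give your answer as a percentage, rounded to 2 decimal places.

+34.64%

Duration effect: -D_mod·Δy = -11.79 × (-0.0245) = +0.288855
Convexity effect: ½·C·(Δy)² = 0.5 × 191.6 × (-0.0245)² = +0.05750395
ΔP/P ≈ +0.288855 + 0.05750395 = +0.34635895
= +34.635895%.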